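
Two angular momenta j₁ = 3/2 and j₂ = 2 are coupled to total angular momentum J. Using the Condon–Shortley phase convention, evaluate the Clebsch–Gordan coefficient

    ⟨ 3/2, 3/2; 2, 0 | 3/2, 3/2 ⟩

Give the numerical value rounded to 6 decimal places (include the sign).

+0.447214

triangle: 2!*1!*2!/6! = 4/720
(j±m)!: 3!*0!*2!*2!*3!*0! = 144
prefactor² = (2J+1)*Δ*N² = 16/5
  k=0: +1/(0!*2!*0!*2!*1!*0!) = 1/4
Σ = 1/4  ⇒  CG² = 16/5*1/4² = 1/5
CG = +√(1/5) = +0.447214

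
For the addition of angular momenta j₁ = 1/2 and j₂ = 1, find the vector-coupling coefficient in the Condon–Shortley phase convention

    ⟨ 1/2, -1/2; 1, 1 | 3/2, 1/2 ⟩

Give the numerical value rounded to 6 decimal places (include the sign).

√[4·0!1!2!/4! · 0!1!2!0!2!1!] = √(4/3)
  +(−1)^0/∏(0,0,1,2,0,0)! = 1/2  (running 1/2)
⟨..|..⟩ = √(4/3)·(1/2) = +0.577350

+0.577350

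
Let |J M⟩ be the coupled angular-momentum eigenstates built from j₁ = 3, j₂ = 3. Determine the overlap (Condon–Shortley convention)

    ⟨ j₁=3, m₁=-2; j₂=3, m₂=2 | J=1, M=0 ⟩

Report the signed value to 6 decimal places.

triangle: 5!×1!×1!/8! = 120/40320
(j±m)!: 1!×5!×5!×1!×1!×1! = 14400
prefactor² = (2J+1)×Δ×N² = 900/7
  k=4: +1/(4!×1!×1!×1!×0!×0!) = 1/24
  k=5: −1/(5!×0!×0!×0!×1!×1!) = -1/120
Σ = 1/30  ⇒  CG² = 900/7×1/30² = 1/7
CG = +√(1/7) = +0.377964

+√(1/7) = +0.377964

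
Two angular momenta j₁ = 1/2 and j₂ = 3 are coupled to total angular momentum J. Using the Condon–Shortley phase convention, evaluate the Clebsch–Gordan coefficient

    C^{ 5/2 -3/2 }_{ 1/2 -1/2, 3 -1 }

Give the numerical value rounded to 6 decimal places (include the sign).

j₁+j₂−J=1  J+j₁−j₂=0  J−j₁+j₂=5  j₁+j₂+J+1=7
(j₁±m₁, j₂±m₂, J±M) = (0,1,2,4,1,4)
P² = 1152/7
sum k=1..1:
  [1] −1/24 = -1/24
S = -1/24
C² = P²·S² = 2/7 ; C = -0.534522

-0.534522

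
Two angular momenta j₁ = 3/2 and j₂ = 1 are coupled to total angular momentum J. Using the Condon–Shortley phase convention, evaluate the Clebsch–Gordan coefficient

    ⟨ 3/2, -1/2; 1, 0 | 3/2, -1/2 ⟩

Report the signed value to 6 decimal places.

j₁+j₂−J=1  J+j₁−j₂=2  J−j₁+j₂=1  j₁+j₂+J+1=5
(j₁±m₁, j₂±m₂, J±M) = (1,2,1,1,1,2)
P² = 4/15
sum k=0..1:
  [0] +1/2 = 1/2
  [1] −1/1 = -1
S = -1/2
C² = P²·S² = 1/15 ; C = -0.258199

−√(1/15) ≈ -0.258199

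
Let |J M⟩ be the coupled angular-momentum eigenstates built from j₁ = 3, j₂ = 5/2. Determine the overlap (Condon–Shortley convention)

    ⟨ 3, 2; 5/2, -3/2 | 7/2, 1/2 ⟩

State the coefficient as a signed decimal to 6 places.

j₁+j₂−J=2  J+j₁−j₂=4  J−j₁+j₂=3  j₁+j₂+J+1=10
(j₁±m₁, j₂±m₂, J±M) = (5,1,1,4,4,3)
P² = 9216/35
sum k=0..1:
  [0] +1/24 = 1/24
  [1] −1/144 = -1/144
S = 5/144
C² = P²·S² = 20/63 ; C = +0.563436

+0.563436  (= +√(20/63))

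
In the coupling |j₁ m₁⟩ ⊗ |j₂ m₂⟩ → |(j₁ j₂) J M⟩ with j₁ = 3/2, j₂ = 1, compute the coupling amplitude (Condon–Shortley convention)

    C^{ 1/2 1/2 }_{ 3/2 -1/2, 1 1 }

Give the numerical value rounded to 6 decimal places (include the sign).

+√(1/6) ≈ +0.408248

√[2·2!1!0!/4! · 1!2!2!0!1!0!] = √(2/3)
  +(−1)^2/∏(2,0,0,0,1,0)! = 1/2  (running 1/2)
⟨..|..⟩ = √(2/3)·(1/2) = +0.408248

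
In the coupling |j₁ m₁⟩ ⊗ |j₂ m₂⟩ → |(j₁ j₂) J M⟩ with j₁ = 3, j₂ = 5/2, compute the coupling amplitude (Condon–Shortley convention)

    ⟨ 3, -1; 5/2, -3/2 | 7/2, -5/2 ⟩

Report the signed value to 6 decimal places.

-0.398410  (= −√(10/63))

j₁+j₂−J=2  J+j₁−j₂=4  J−j₁+j₂=3  j₁+j₂+J+1=10
(j₁±m₁, j₂±m₂, J±M) = (2,4,1,4,1,6)
P² = 18432/35
sum k=0..1:
  [0] +1/96 = 1/96
  [1] −1/36 = -1/36
S = -5/288
C² = P²·S² = 10/63 ; C = -0.398410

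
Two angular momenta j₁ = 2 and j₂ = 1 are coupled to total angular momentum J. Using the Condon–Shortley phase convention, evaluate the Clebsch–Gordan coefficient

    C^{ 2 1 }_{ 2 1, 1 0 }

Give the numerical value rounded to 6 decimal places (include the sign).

+√(1/6) = +0.408248

j₁+j₂−J=1  J+j₁−j₂=3  J−j₁+j₂=1  j₁+j₂+J+1=6
(j₁±m₁, j₂±m₂, J±M) = (3,1,1,1,3,1)
P² = 3/2
sum k=0..1:
  [0] +1/2 = 1/2
  [1] −1/6 = -1/6
S = 1/3
C² = P²·S² = 1/6 ; C = +0.408248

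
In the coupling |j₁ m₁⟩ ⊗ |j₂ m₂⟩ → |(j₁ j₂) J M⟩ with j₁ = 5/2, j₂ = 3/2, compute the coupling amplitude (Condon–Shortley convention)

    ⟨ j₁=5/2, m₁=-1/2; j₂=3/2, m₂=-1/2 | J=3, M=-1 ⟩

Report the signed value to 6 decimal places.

+√(1/60) = +0.129099

√[7·1!4!2!/8! · 2!3!1!2!2!4!] = √(48/5)
  +(−1)^0/∏(0,1,3,1,1,1)! = 1/6  (running 1/6)
  +(−1)^1/∏(1,0,2,0,2,2)! = -1/8  (running 1/24)
⟨..|..⟩ = √(48/5)·(1/24) = +0.129099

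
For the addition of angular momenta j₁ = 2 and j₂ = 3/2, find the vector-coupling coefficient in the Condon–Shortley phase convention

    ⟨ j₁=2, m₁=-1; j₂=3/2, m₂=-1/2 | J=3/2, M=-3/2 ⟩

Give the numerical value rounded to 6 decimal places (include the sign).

-0.632456  (= −√(2/5))

√[4·2!2!1!/6! · 1!3!1!2!0!3!] = √(8/5)
  +(−1)^1/∏(1,1,2,0,0,1)! = -1/2  (running -1/2)
⟨..|..⟩ = √(8/5)·(-1/2) = -0.632456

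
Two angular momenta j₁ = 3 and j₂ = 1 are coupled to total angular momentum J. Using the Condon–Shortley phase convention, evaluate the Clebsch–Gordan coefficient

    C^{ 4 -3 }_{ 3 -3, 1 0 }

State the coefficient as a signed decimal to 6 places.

+√(1/4) ≈ +0.500000

j₁+j₂−J=0  J+j₁−j₂=6  J−j₁+j₂=2  j₁+j₂+J+1=9
(j₁±m₁, j₂±m₂, J±M) = (0,6,1,1,1,7)
P² = 129600
sum k=0..0:
  [0] +1/720 = 1/720
S = 1/720
C² = P²·S² = 1/4 ; C = +0.500000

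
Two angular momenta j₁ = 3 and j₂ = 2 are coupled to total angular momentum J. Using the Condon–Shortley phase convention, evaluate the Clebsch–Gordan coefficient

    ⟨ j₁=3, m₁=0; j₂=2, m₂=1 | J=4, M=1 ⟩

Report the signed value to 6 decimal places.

triangle: 1!×5!×3!/10! = 720/3628800
(j±m)!: 3!×3!×3!×1!×5!×3! = 155520
prefactor² = (2J+1)×Δ×N² = 1944/7
  k=0: +1/(0!×1!×3!×3!×2!×0!) = 1/72
  k=1: −1/(1!×0!×2!×2!×3!×1!) = -1/24
Σ = -1/36  ⇒  CG² = 1944/7×(-1/36)² = 3/14
CG = −√(3/14) = -0.462910

-0.462910  (= −√(3/14))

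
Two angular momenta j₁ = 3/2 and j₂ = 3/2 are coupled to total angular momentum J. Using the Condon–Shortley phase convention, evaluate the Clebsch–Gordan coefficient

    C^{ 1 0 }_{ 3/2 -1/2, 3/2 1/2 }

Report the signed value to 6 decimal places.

triangle: 2!*1!*1!/5! = 2/120
(j±m)!: 1!*2!*2!*1!*1!*1! = 4
prefactor² = (2J+1)*Δ*N² = 1/5
  k=1: −1/(1!*1!*1!*1!*0!*0!) = -1
  k=2: +1/(2!*0!*0!*0!*1!*1!) = 1/2
Σ = -1/2  ⇒  CG² = 1/5*(-1/2)² = 1/20
CG = −√(1/20) = -0.223607

-0.223607  (= −√(1/20))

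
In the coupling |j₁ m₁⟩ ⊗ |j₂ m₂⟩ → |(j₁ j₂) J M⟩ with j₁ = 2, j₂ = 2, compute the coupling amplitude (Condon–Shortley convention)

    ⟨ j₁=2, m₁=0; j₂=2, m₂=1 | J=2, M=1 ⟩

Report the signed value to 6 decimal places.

triangle: 2!·2!·2!/7! = 8/5040
(j±m)!: 2!·2!·3!·1!·3!·1! = 144
prefactor² = (2J+1)·Δ·N² = 8/7
  k=1: −1/(1!·1!·1!·2!·1!·0!) = -1/2
  k=2: +1/(2!·0!·0!·1!·2!·1!) = 1/4
Σ = -1/4  ⇒  CG² = 8/7·(-1/4)² = 1/14
CG = −√(1/14) = -0.267261

-0.267261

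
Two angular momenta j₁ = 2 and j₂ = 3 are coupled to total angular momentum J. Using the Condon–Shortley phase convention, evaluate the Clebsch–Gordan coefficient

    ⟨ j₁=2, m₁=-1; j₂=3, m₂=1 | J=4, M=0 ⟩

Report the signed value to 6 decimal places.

−√(5/14) ≈ -0.597614

j₁+j₂−J=1  J+j₁−j₂=3  J−j₁+j₂=5  j₁+j₂+J+1=10
(j₁±m₁, j₂±m₂, J±M) = (1,3,4,2,4,4)
P² = 10368/35
sum k=0..1:
  [0] +1/144 = 1/144
  [1] −1/24 = -1/24
S = -5/144
C² = P²·S² = 5/14 ; C = -0.597614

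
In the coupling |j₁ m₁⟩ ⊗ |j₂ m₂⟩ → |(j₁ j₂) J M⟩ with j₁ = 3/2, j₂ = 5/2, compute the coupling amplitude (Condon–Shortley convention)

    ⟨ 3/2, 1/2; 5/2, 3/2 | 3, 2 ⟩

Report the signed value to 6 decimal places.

−√(1/12) = -0.288675

triangle: 1!*2!*4!/8! = 48/40320
(j±m)!: 2!*1!*4!*1!*5!*1! = 5760
prefactor² = (2J+1)*Δ*N² = 48
  k=0: +1/(0!*1!*1!*4!*1!*0!) = 1/24
  k=1: −1/(1!*0!*0!*3!*2!*1!) = -1/12
Σ = -1/24  ⇒  CG² = 48*(-1/24)² = 1/12
CG = −√(1/12) = -0.288675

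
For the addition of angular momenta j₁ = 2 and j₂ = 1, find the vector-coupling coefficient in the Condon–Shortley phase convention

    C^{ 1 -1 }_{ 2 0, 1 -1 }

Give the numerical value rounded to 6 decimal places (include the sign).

+0.316228  (= +√(1/10))

√[3·2!2!0!/5! · 2!2!0!2!0!2!] = √(8/5)
  +(−1)^0/∏(0,2,2,0,0,0)! = 1/4  (running 1/4)
⟨..|..⟩ = √(8/5)·(1/4) = +0.316228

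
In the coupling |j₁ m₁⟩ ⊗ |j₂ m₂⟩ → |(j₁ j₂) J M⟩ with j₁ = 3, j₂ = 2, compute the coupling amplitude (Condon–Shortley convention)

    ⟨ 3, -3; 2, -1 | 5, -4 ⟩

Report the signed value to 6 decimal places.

+√(2/5) ≈ +0.632456

j₁+j₂−J=0  J+j₁−j₂=6  J−j₁+j₂=4  j₁+j₂+J+1=11
(j₁±m₁, j₂±m₂, J±M) = (0,6,1,3,1,9)
P² = 7464960
sum k=0..0:
  [0] +1/4320 = 1/4320
S = 1/4320
C² = P²·S² = 2/5 ; C = +0.632456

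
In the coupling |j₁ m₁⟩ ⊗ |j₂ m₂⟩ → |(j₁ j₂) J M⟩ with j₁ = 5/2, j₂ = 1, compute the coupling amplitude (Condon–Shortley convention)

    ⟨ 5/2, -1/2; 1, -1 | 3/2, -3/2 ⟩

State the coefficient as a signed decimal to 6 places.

triangle: 2!·3!·0!/6! = 12/720
(j±m)!: 2!·3!·0!·2!·0!·3! = 144
prefactor² = (2J+1)·Δ·N² = 48/5
  k=0: +1/(0!·2!·3!·0!·0!·0!) = 1/12
Σ = 1/12  ⇒  CG² = 48/5·1/12² = 1/15
CG = +√(1/15) = +0.258199

+√(1/15) = +0.258199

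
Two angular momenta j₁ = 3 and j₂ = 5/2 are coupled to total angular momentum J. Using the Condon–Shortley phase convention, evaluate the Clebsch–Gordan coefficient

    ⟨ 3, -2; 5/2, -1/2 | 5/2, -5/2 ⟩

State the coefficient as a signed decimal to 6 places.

j₁+j₂−J=3  J+j₁−j₂=3  J−j₁+j₂=2  j₁+j₂+J+1=9
(j₁±m₁, j₂±m₂, J±M) = (1,5,2,3,0,5)
P² = 1440/7
sum k=2..2:
  [2] +1/24 = 1/24
S = 1/24
C² = P²·S² = 5/14 ; C = +0.597614

+√(5/14) ≈ +0.597614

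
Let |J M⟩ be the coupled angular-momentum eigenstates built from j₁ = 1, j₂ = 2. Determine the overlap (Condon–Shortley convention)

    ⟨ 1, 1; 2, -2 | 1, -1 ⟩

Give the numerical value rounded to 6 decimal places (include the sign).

+0.774597

j₁+j₂−J=2  J+j₁−j₂=0  J−j₁+j₂=2  j₁+j₂+J+1=5
(j₁±m₁, j₂±m₂, J±M) = (2,0,0,4,0,2)
P² = 48/5
sum k=0..0:
  [0] +1/4 = 1/4
S = 1/4
C² = P²·S² = 3/5 ; C = +0.774597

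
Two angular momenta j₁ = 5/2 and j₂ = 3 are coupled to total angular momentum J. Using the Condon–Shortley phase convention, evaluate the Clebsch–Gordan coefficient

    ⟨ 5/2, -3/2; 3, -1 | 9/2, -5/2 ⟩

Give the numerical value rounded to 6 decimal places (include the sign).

√[10·1!4!5!/11! · 1!4!2!4!2!7!] = √(92160/11)
  +(−1)^0/∏(0,1,4,2,0,3)! = 1/288  (running 1/288)
  +(−1)^1/∏(1,0,3,1,1,4)! = -1/144  (running -1/288)
⟨..|..⟩ = √(92160/11)·(-1/288) = -0.317821

-0.317821  (= −√(10/99))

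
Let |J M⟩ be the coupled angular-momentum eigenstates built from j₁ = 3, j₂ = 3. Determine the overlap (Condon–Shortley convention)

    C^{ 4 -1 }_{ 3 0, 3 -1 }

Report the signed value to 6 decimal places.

-0.312094

triangle: 2!·4!·4!/11! = 1152/39916800
(j±m)!: 3!·3!·2!·4!·3!·5! = 1244160
prefactor² = (2J+1)·Δ·N² = 124416/385
  k=0: +1/(0!·2!·3!·2!·1!·2!) = 1/48
  k=1: −1/(1!·1!·2!·1!·2!·3!) = -1/24
  k=2: +1/(2!·0!·1!·0!·3!·4!) = 1/288
Σ = -5/288  ⇒  CG² = 124416/385·(-5/288)² = 15/154
CG = −√(15/154) = -0.312094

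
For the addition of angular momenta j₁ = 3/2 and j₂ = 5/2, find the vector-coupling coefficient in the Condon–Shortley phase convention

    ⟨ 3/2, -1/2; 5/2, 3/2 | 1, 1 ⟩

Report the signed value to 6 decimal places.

+0.547723  (= +√(3/10))

triangle: 3!×0!×2!/6! = 12/720
(j±m)!: 1!×2!×4!×1!×2!×0! = 96
prefactor² = (2J+1)×Δ×N² = 24/5
  k=2: +1/(2!×1!×0!×2!×0!×0!) = 1/4
Σ = 1/4  ⇒  CG² = 24/5×1/4² = 3/10
CG = +√(3/10) = +0.547723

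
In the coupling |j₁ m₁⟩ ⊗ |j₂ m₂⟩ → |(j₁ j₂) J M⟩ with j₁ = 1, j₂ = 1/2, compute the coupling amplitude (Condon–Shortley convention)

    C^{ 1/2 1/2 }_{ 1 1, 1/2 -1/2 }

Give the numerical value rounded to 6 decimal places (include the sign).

j₁+j₂−J=1  J+j₁−j₂=1  J−j₁+j₂=0  j₁+j₂+J+1=3
(j₁±m₁, j₂±m₂, J±M) = (2,0,0,1,1,0)
P² = 2/3
sum k=0..0:
  [0] +1/1 = 1
S = 1
C² = P²·S² = 2/3 ; C = +0.816497

+0.816497  (= +√(2/3))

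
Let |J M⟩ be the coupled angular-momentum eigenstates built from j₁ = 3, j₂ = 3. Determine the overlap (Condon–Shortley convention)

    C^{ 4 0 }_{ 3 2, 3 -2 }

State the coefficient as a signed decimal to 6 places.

+√(7/22) = +0.564076

j₁+j₂−J=2  J+j₁−j₂=4  J−j₁+j₂=4  j₁+j₂+J+1=11
(j₁±m₁, j₂±m₂, J±M) = (5,1,1,5,4,4)
P² = 165888/77
sum k=0..1:
  [0] +1/72 = 1/72
  [1] −1/576 = -1/576
S = 7/576
C² = P²·S² = 7/22 ; C = +0.564076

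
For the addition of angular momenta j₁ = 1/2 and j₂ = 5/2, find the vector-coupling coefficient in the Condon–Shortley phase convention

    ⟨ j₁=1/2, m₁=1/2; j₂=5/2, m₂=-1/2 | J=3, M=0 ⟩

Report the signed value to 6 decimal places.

j₁+j₂−J=0  J+j₁−j₂=1  J−j₁+j₂=5  j₁+j₂+J+1=7
(j₁±m₁, j₂±m₂, J±M) = (1,0,2,3,3,3)
P² = 72
sum k=0..0:
  [0] +1/12 = 1/12
S = 1/12
C² = P²·S² = 1/2 ; C = +0.707107

+√(1/2) = +0.707107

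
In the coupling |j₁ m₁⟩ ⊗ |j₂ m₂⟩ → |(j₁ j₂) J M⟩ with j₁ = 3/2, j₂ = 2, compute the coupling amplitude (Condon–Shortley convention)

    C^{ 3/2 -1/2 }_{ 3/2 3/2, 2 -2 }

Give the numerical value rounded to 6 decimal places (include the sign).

+√(2/5) ≈ +0.632456

j₁+j₂−J=2  J+j₁−j₂=1  J−j₁+j₂=2  j₁+j₂+J+1=6
(j₁±m₁, j₂±m₂, J±M) = (3,0,0,4,1,2)
P² = 32/5
sum k=0..0:
  [0] +1/4 = 1/4
S = 1/4
C² = P²·S² = 2/5 ; C = +0.632456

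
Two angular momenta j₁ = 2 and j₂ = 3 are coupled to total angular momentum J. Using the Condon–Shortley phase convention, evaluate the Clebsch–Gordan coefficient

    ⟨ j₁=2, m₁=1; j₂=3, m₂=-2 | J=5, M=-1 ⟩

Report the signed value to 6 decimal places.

j₁+j₂−J=0  J+j₁−j₂=4  J−j₁+j₂=6  j₁+j₂+J+1=11
(j₁±m₁, j₂±m₂, J±M) = (3,1,1,5,4,6)
P² = 414720/7
sum k=0..0:
  [0] +1/720 = 1/720
S = 1/720
C² = P²·S² = 4/35 ; C = +0.338062

+√(4/35) = +0.338062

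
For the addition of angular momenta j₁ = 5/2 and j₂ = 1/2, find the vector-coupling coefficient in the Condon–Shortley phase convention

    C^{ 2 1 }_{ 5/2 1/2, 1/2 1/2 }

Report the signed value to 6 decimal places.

−√(1/3) = -0.577350

j₁+j₂−J=1  J+j₁−j₂=4  J−j₁+j₂=0  j₁+j₂+J+1=6
(j₁±m₁, j₂±m₂, J±M) = (3,2,1,0,3,1)
P² = 12
sum k=1..1:
  [1] −1/6 = -1/6
S = -1/6
C² = P²·S² = 1/3 ; C = -0.577350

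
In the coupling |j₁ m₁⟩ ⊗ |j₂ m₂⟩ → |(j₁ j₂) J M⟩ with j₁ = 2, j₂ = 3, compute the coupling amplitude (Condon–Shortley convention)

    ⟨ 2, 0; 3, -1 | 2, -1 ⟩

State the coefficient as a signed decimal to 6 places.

triangle: 3!×1!×3!/8! = 36/40320
(j±m)!: 2!×2!×2!×4!×1!×3! = 1152
prefactor² = (2J+1)×Δ×N² = 36/7
  k=1: −1/(1!×2!×1!×1!×0!×2!) = -1/4
  k=2: +1/(2!×1!×0!×0!×1!×3!) = 1/12
Σ = -1/6  ⇒  CG² = 36/7×(-1/6)² = 1/7
CG = −√(1/7) = -0.377964

−√(1/7) ≈ -0.377964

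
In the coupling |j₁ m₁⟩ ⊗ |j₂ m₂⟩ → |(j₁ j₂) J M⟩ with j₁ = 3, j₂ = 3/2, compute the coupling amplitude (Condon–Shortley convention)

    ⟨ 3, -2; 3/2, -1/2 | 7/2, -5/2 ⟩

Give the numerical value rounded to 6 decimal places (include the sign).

-0.377964  (= −√(1/7))

√[8·1!5!2!/9! · 1!5!1!2!1!6!] = √(6400/7)
  +(−1)^0/∏(0,1,5,1,0,1)! = 1/120  (running 1/120)
  +(−1)^1/∏(1,0,4,0,1,2)! = -1/48  (running -1/80)
⟨..|..⟩ = √(6400/7)·(-1/80) = -0.377964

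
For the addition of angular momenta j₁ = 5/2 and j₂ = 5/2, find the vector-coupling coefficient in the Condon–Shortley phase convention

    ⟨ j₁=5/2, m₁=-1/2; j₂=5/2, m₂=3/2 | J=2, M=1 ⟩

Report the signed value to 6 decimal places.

triangle: 3!*2!*2!/8! = 24/40320
(j±m)!: 2!*3!*4!*1!*3!*1! = 1728
prefactor² = (2J+1)*Δ*N² = 36/7
  k=2: +1/(2!*1!*1!*2!*1!*0!) = 1/4
  k=3: −1/(3!*0!*0!*1!*2!*1!) = -1/12
Σ = 1/6  ⇒  CG² = 36/7*1/6² = 1/7
CG = +√(1/7) = +0.377964

+√(1/7) ≈ +0.377964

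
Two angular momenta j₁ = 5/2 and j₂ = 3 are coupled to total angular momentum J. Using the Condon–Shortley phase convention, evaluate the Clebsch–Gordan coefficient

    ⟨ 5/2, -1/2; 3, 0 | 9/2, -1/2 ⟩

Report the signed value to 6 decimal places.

−√(10/231) = -0.208063

triangle: 1!·4!·5!/11! = 2880/39916800
(j±m)!: 2!·3!·3!·3!·4!·5! = 1244160
prefactor² = (2J+1)·Δ·N² = 69120/77
  k=0: +1/(0!·1!·3!·3!·1!·2!) = 1/72
  k=1: −1/(1!·0!·2!·2!·2!·3!) = -1/48
Σ = -1/144  ⇒  CG² = 69120/77·(-1/144)² = 10/231
CG = −√(10/231) = -0.208063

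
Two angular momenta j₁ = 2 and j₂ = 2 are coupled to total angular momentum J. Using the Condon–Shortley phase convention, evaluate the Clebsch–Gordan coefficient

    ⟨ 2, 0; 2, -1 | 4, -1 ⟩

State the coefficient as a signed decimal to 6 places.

+√(3/7) = +0.654654

√[9·0!4!4!/9! · 2!2!1!3!3!5!] = √(1728/7)
  +(−1)^0/∏(0,0,2,1,2,3)! = 1/24  (running 1/24)
⟨..|..⟩ = √(1728/7)·(1/24) = +0.654654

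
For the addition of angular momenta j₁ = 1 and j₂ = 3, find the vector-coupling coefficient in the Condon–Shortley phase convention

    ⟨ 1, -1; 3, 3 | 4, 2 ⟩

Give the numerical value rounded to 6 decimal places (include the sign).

+√(1/28) ≈ +0.188982

triangle: 0!·2!·6!/9! = 1440/362880
(j±m)!: 0!·2!·6!·0!·6!·2! = 2073600
prefactor² = (2J+1)·Δ·N² = 518400/7
  k=0: +1/(0!·0!·2!·6!·0!·0!) = 1/1440
Σ = 1/1440  ⇒  CG² = 518400/7·1/1440² = 1/28
CG = +√(1/28) = +0.188982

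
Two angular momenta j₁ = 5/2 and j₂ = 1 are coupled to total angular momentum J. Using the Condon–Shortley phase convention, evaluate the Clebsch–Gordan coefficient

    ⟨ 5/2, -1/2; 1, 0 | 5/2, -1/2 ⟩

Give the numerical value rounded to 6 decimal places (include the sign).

−√(1/35) = -0.169031

triangle: 1!·4!·1!/7! = 24/5040
(j±m)!: 2!·3!·1!·1!·2!·3! = 144
prefactor² = (2J+1)·Δ·N² = 144/35
  k=0: +1/(0!·1!·3!·1!·1!·0!) = 1/6
  k=1: −1/(1!·0!·2!·0!·2!·1!) = -1/4
Σ = -1/12  ⇒  CG² = 144/35·(-1/12)² = 1/35
CG = −√(1/35) = -0.169031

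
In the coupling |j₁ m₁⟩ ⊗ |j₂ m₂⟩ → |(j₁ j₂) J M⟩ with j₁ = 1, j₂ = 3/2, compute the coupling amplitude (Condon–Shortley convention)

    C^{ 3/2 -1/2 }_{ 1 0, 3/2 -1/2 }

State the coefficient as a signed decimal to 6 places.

triangle: 1!*1!*2!/5! = 2/120
(j±m)!: 1!*1!*1!*2!*1!*2! = 4
prefactor² = (2J+1)*Δ*N² = 4/15
  k=0: +1/(0!*1!*1!*1!*0!*1!) = 1
  k=1: −1/(1!*0!*0!*0!*1!*2!) = -1/2
Σ = 1/2  ⇒  CG² = 4/15*1/2² = 1/15
CG = +√(1/15) = +0.258199

+√(1/15) ≈ +0.258199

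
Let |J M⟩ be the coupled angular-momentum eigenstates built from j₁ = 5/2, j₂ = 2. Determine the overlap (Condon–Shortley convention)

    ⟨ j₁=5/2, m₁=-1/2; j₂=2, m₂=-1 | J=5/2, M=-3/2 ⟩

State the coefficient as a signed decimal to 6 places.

-0.414039

j₁+j₂−J=2  J+j₁−j₂=3  J−j₁+j₂=2  j₁+j₂+J+1=8
(j₁±m₁, j₂±m₂, J±M) = (2,3,1,3,1,4)
P² = 216/35
sum k=0..1:
  [0] +1/12 = 1/12
  [1] −1/4 = -1/4
S = -1/6
C² = P²·S² = 6/35 ; C = -0.414039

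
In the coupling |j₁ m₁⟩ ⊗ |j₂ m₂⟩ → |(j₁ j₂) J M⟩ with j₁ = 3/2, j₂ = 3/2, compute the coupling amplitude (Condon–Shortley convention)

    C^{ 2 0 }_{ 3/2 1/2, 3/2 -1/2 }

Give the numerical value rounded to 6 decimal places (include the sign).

+√(1/4) ≈ +0.500000

√[5·1!2!2!/6! · 2!1!1!2!2!2!] = √(4/9)
  +(−1)^0/∏(0,1,1,1,1,1)! = 1  (running 1)
  +(−1)^1/∏(1,0,0,0,2,2)! = -1/4  (running 3/4)
⟨..|..⟩ = √(4/9)·(3/4) = +0.500000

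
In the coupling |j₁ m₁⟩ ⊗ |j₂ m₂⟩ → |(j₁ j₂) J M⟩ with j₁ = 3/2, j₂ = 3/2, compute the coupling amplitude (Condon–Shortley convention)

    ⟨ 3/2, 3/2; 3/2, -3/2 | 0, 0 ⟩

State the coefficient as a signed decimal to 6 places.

j₁+j₂−J=3  J+j₁−j₂=0  J−j₁+j₂=0  j₁+j₂+J+1=4
(j₁±m₁, j₂±m₂, J±M) = (3,0,0,3,0,0)
P² = 9
sum k=0..0:
  [0] +1/6 = 1/6
S = 1/6
C² = P²·S² = 1/4 ; C = +0.500000

+√(1/4) ≈ +0.500000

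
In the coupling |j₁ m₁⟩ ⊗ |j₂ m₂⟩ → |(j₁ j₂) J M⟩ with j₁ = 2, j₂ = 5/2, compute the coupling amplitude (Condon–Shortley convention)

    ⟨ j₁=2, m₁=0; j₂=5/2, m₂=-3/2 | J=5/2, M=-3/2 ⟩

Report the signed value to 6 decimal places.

−√(1/70) = -0.119523

triangle: 2!*2!*3!/8! = 24/40320
(j±m)!: 2!*2!*1!*4!*1!*4! = 2304
prefactor² = (2J+1)*Δ*N² = 288/35
  k=0: +1/(0!*2!*2!*1!*0!*2!) = 1/8
  k=1: −1/(1!*1!*1!*0!*1!*3!) = -1/6
Σ = -1/24  ⇒  CG² = 288/35*(-1/24)² = 1/70
CG = −√(1/70) = -0.119523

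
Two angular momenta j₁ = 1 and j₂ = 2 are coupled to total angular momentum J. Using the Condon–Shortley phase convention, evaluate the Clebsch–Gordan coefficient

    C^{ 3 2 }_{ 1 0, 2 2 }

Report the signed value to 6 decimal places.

+√(1/3) = +0.577350

triangle: 0!·2!·4!/7! = 48/5040
(j±m)!: 1!·1!·4!·0!·5!·1! = 2880
prefactor² = (2J+1)·Δ·N² = 192
  k=0: +1/(0!·0!·1!·4!·1!·0!) = 1/24
Σ = 1/24  ⇒  CG² = 192·1/24² = 1/3
CG = +√(1/3) = +0.577350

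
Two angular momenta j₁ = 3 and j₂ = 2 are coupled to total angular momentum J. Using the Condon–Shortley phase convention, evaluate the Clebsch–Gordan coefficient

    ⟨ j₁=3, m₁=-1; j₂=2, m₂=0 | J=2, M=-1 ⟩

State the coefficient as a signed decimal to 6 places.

√[5·3!3!1!/8! · 2!4!2!2!1!3!] = √(36/7)
  +(−1)^1/∏(1,2,3,1,0,0)! = -1/12  (running -1/12)
  +(−1)^2/∏(2,1,2,0,1,1)! = 1/4  (running 1/6)
⟨..|..⟩ = √(36/7)·(1/6) = +0.377964

+0.377964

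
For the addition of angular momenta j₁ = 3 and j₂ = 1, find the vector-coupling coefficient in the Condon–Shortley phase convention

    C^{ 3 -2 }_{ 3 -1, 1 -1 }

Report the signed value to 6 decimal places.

+0.645497

√[7·1!5!1!/8! · 2!4!0!2!1!5!] = √(240)
  +(−1)^0/∏(0,1,4,0,1,1)! = 1/24  (running 1/24)
⟨..|..⟩ = √(240)·(1/24) = +0.645497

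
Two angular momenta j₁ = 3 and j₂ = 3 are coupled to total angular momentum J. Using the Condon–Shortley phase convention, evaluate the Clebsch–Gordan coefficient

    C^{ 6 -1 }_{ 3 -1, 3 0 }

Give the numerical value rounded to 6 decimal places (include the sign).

+√(25/66) ≈ +0.615457

triangle: 0!*6!*6!/13! = 518400/6227020800
(j±m)!: 2!*4!*3!*3!*5!*7! = 1045094400
prefactor² = (2J+1)*Δ*N² = 12441600/11
  k=0: +1/(0!*0!*4!*3!*2!*3!) = 1/1728
Σ = 1/1728  ⇒  CG² = 12441600/11*1/1728² = 25/66
CG = +√(25/66) = +0.615457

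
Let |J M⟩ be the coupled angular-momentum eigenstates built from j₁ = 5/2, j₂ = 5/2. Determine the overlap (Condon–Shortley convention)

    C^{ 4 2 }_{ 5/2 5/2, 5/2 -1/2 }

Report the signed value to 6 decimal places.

+√(9/28) = +0.566947

√[9·1!4!4!/10! · 5!0!2!3!6!2!] = √(20736/7)
  +(−1)^0/∏(0,1,0,2,4,2)! = 1/96  (running 1/96)
⟨..|..⟩ = √(20736/7)·(1/96) = +0.566947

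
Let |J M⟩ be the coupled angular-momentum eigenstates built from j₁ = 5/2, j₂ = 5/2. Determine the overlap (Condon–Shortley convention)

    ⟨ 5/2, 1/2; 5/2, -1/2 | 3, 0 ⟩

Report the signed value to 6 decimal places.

−√(4/45) = -0.298142

j₁+j₂−J=2  J+j₁−j₂=3  J−j₁+j₂=3  j₁+j₂+J+1=9
(j₁±m₁, j₂±m₂, J±M) = (3,2,2,3,3,3)
P² = 36/5
sum k=0..2:
  [0] +1/8 = 1/8
  [1] −1/4 = -1/4
  [2] +1/72 = 1/72
S = -1/9
C² = P²·S² = 4/45 ; C = -0.298142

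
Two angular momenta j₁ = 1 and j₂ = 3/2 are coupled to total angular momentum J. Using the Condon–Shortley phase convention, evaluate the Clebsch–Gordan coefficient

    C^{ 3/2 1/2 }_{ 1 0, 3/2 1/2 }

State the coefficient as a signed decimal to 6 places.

j₁+j₂−J=1  J+j₁−j₂=1  J−j₁+j₂=2  j₁+j₂+J+1=5
(j₁±m₁, j₂±m₂, J±M) = (1,1,2,1,2,1)
P² = 4/15
sum k=0..1:
  [0] +1/2 = 1/2
  [1] −1/1 = -1
S = -1/2
C² = P²·S² = 1/15 ; C = -0.258199

-0.258199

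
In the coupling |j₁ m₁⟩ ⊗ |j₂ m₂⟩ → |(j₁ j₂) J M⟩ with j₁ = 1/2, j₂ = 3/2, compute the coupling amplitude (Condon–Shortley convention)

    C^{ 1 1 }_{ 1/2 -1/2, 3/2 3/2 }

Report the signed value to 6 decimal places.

-0.866025  (= −√(3/4))

√[3·1!0!2!/4! · 0!1!3!0!2!0!] = √(3)
  +(−1)^1/∏(1,0,0,2,0,0)! = -1/2  (running -1/2)
⟨..|..⟩ = √(3)·(-1/2) = -0.866025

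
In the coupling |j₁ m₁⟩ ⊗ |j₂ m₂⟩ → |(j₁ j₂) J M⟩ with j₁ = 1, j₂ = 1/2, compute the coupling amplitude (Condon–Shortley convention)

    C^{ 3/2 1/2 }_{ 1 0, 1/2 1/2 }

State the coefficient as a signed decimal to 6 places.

triangle: 0!*2!*1!/4! = 2/24
(j±m)!: 1!*1!*1!*0!*2!*1! = 2
prefactor² = (2J+1)*Δ*N² = 2/3
  k=0: +1/(0!*0!*1!*1!*1!*0!) = 1
Σ = 1  ⇒  CG² = 2/3*1² = 2/3
CG = +√(2/3) = +0.816497

+√(2/3) ≈ +0.816497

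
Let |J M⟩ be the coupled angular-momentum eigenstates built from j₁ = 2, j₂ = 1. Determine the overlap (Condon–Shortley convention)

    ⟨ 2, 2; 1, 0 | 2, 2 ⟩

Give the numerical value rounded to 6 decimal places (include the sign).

+√(2/3) = +0.816497

triangle: 1!×3!×1!/6! = 6/720
(j±m)!: 4!×0!×1!×1!×4!×0! = 576
prefactor² = (2J+1)×Δ×N² = 24
  k=0: +1/(0!×1!×0!×1!×3!×0!) = 1/6
Σ = 1/6  ⇒  CG² = 24×1/6² = 2/3
CG = +√(2/3) = +0.816497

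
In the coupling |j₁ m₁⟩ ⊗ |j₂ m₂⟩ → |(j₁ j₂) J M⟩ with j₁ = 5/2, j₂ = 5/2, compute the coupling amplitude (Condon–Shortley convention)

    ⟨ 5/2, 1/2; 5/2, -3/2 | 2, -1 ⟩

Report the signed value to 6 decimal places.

−√(1/7) = -0.377964

√[5·3!2!2!/8! · 3!2!1!4!1!3!] = √(36/7)
  +(−1)^0/∏(0,3,2,1,0,1)! = 1/12  (running 1/12)
  +(−1)^1/∏(1,2,1,0,1,2)! = -1/4  (running -1/6)
⟨..|..⟩ = √(36/7)·(-1/6) = -0.377964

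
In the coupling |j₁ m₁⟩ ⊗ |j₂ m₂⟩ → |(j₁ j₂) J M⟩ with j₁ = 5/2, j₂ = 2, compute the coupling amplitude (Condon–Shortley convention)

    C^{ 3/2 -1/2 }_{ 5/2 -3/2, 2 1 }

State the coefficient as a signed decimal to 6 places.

√[4·3!2!1!/7! · 1!4!3!1!1!2!] = √(96/35)
  +(−1)^2/∏(2,1,2,1,0,0)! = 1/4  (running 1/4)
  +(−1)^3/∏(3,0,1,0,1,1)! = -1/6  (running 1/12)
⟨..|..⟩ = √(96/35)·(1/12) = +0.138013

+√(2/105) = +0.138013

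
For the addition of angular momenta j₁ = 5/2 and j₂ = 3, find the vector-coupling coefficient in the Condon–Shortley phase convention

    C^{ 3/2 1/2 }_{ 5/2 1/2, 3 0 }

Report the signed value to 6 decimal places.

triangle: 4!·1!·2!/8! = 48/40320
(j±m)!: 3!·2!·3!·3!·2!·1! = 864
prefactor² = (2J+1)·Δ·N² = 144/35
  k=1: −1/(1!·3!·1!·2!·0!·0!) = -1/12
  k=2: +1/(2!·2!·0!·1!·1!·1!) = 1/4
Σ = 1/6  ⇒  CG² = 144/35·1/6² = 4/35
CG = +√(4/35) = +0.338062

+√(4/35) ≈ +0.338062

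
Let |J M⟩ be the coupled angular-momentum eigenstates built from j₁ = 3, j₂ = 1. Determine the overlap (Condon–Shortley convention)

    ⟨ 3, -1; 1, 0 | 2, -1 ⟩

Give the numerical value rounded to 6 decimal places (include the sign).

j₁+j₂−J=2  J+j₁−j₂=4  J−j₁+j₂=0  j₁+j₂+J+1=7
(j₁±m₁, j₂±m₂, J±M) = (2,4,1,1,1,3)
P² = 96/7
sum k=1..1:
  [1] −1/6 = -1/6
S = -1/6
C² = P²·S² = 8/21 ; C = -0.617213

-0.617213  (= −√(8/21))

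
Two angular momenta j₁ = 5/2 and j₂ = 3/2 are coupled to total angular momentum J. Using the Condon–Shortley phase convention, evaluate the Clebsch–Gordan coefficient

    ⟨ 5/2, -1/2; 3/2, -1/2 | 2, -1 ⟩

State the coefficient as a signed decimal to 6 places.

−√(25/84) ≈ -0.545545

j₁+j₂−J=2  J+j₁−j₂=3  J−j₁+j₂=1  j₁+j₂+J+1=7
(j₁±m₁, j₂±m₂, J±M) = (2,3,1,2,1,3)
P² = 12/7
sum k=0..1:
  [0] +1/12 = 1/12
  [1] −1/2 = -1/2
S = -5/12
C² = P²·S² = 25/84 ; C = -0.545545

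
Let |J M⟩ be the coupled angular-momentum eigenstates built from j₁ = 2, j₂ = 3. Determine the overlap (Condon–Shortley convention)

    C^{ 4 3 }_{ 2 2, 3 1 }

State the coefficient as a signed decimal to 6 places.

+√(1/2) = +0.707107

triangle: 1!·3!·5!/10! = 720/3628800
(j±m)!: 4!·0!·4!·2!·7!·1! = 5806080
prefactor² = (2J+1)·Δ·N² = 10368
  k=0: +1/(0!·1!·0!·4!·3!·1!) = 1/144
Σ = 1/144  ⇒  CG² = 10368·1/144² = 1/2
CG = +√(1/2) = +0.707107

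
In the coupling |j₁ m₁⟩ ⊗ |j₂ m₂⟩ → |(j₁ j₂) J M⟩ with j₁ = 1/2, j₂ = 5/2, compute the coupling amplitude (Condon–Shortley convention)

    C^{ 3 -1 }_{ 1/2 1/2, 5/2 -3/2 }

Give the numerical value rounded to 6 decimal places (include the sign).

j₁+j₂−J=0  J+j₁−j₂=1  J−j₁+j₂=5  j₁+j₂+J+1=7
(j₁±m₁, j₂±m₂, J±M) = (1,0,1,4,2,4)
P² = 192
sum k=0..0:
  [0] +1/24 = 1/24
S = 1/24
C² = P²·S² = 1/3 ; C = +0.577350

+√(1/3) ≈ +0.577350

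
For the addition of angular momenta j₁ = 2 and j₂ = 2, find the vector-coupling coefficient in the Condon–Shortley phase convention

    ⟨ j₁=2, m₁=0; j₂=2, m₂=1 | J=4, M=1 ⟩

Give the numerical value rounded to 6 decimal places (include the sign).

√[9·0!4!4!/9! · 2!2!3!1!5!3!] = √(1728/7)
  +(−1)^0/∏(0,0,2,3,2,1)! = 1/24  (running 1/24)
⟨..|..⟩ = √(1728/7)·(1/24) = +0.654654

+√(3/7) = +0.654654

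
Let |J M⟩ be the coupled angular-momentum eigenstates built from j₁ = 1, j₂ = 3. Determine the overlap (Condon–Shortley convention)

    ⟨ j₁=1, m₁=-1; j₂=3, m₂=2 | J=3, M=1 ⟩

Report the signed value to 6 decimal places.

j₁+j₂−J=1  J+j₁−j₂=1  J−j₁+j₂=5  j₁+j₂+J+1=8
(j₁±m₁, j₂±m₂, J±M) = (0,2,5,1,4,2)
P² = 240
sum k=1..1:
  [1] −1/24 = -1/24
S = -1/24
C² = P²·S² = 5/12 ; C = -0.645497

−√(5/12) ≈ -0.645497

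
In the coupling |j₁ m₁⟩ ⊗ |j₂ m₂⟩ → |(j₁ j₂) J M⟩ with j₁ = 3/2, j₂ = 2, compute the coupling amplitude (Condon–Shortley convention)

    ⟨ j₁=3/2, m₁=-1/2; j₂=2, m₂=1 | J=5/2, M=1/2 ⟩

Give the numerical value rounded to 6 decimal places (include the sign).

√[6·1!2!3!/7! · 1!2!3!1!3!2!] = √(72/35)
  +(−1)^0/∏(0,1,2,3,0,0)! = 1/12  (running 1/12)
  +(−1)^1/∏(1,0,1,2,1,1)! = -1/2  (running -5/12)
⟨..|..⟩ = √(72/35)·(-5/12) = -0.597614

−√(5/14) = -0.597614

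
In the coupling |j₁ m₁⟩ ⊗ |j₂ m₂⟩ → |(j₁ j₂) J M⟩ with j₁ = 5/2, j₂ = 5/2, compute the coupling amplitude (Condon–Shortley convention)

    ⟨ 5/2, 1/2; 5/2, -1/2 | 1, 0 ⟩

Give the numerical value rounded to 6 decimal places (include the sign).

triangle: 4!*1!*1!/7! = 24/5040
(j±m)!: 3!*2!*2!*3!*1!*1! = 144
prefactor² = (2J+1)*Δ*N² = 72/35
  k=1: −1/(1!*3!*1!*1!*0!*0!) = -1/6
  k=2: +1/(2!*2!*0!*0!*1!*1!) = 1/4
Σ = 1/12  ⇒  CG² = 72/35*1/12² = 1/70
CG = +√(1/70) = +0.119523

+0.119523  (= +√(1/70))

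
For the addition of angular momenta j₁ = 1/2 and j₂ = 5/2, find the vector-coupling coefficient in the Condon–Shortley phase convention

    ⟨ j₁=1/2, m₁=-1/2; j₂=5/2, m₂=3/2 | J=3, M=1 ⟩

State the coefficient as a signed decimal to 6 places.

+√(1/3) = +0.577350

√[7·0!1!5!/7! · 0!1!4!1!4!2!] = √(192)
  +(−1)^0/∏(0,0,1,4,0,1)! = 1/24  (running 1/24)
⟨..|..⟩ = √(192)·(1/24) = +0.577350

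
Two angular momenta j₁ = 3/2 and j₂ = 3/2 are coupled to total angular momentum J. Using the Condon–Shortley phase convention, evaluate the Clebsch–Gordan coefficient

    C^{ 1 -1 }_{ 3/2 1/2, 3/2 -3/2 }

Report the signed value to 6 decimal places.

+0.547723  (= +√(3/10))

√[3·2!1!1!/5! · 2!1!0!3!0!2!] = √(6/5)
  +(−1)^0/∏(0,2,1,0,0,1)! = 1/2  (running 1/2)
⟨..|..⟩ = √(6/5)·(1/2) = +0.547723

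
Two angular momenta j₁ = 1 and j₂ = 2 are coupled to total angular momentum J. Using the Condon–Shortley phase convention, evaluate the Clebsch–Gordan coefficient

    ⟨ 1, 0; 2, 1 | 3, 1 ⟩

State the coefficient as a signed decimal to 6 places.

+√(8/15) = +0.730297

√[7·0!2!4!/7! · 1!1!3!1!4!2!] = √(96/5)
  +(−1)^0/∏(0,0,1,3,1,1)! = 1/6  (running 1/6)
⟨..|..⟩ = √(96/5)·(1/6) = +0.730297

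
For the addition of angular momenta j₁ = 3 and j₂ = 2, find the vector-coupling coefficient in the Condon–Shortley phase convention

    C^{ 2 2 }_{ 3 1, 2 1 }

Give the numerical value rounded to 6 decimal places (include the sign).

+0.462910  (= +√(3/14))

triangle: 3!·3!·1!/8! = 36/40320
(j±m)!: 4!·2!·3!·1!·4!·0! = 6912
prefactor² = (2J+1)·Δ·N² = 216/7
  k=2: +1/(2!·1!·0!·1!·3!·0!) = 1/12
Σ = 1/12  ⇒  CG² = 216/7·1/12² = 3/14
CG = +√(3/14) = +0.462910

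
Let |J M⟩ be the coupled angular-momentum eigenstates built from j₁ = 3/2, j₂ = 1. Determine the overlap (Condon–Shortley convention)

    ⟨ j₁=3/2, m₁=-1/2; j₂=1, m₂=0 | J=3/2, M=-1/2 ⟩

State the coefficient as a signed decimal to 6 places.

j₁+j₂−J=1  J+j₁−j₂=2  J−j₁+j₂=1  j₁+j₂+J+1=5
(j₁±m₁, j₂±m₂, J±M) = (1,2,1,1,1,2)
P² = 4/15
sum k=0..1:
  [0] +1/2 = 1/2
  [1] −1/1 = -1
S = -1/2
C² = P²·S² = 1/15 ; C = -0.258199

−√(1/15) = -0.258199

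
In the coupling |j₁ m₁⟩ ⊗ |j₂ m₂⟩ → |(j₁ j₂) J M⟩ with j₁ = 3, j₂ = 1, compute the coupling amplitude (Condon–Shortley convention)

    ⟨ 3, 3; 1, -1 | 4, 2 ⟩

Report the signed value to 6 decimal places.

+√(1/28) ≈ +0.188982

j₁+j₂−J=0  J+j₁−j₂=6  J−j₁+j₂=2  j₁+j₂+J+1=9
(j₁±m₁, j₂±m₂, J±M) = (6,0,0,2,6,2)
P² = 518400/7
sum k=0..0:
  [0] +1/1440 = 1/1440
S = 1/1440
C² = P²·S² = 1/28 ; C = +0.188982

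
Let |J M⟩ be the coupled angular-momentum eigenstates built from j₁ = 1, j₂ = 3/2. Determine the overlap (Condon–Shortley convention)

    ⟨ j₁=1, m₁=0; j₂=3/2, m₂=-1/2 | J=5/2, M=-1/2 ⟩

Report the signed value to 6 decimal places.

+√(3/5) = +0.774597

triangle: 0!×2!×3!/6! = 12/720
(j±m)!: 1!×1!×1!×2!×2!×3! = 24
prefactor² = (2J+1)×Δ×N² = 12/5
  k=0: +1/(0!×0!×1!×1!×1!×2!) = 1/2
Σ = 1/2  ⇒  CG² = 12/5×1/2² = 3/5
CG = +√(3/5) = +0.774597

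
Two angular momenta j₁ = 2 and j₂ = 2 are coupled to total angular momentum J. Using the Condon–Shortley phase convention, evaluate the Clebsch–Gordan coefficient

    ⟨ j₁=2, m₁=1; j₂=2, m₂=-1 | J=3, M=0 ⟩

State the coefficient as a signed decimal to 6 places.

j₁+j₂−J=1  J+j₁−j₂=3  J−j₁+j₂=3  j₁+j₂+J+1=8
(j₁±m₁, j₂±m₂, J±M) = (3,1,1,3,3,3)
P² = 81/10
sum k=0..1:
  [0] +1/4 = 1/4
  [1] −1/36 = -1/36
S = 2/9
C² = P²·S² = 2/5 ; C = +0.632456

+√(2/5) ≈ +0.632456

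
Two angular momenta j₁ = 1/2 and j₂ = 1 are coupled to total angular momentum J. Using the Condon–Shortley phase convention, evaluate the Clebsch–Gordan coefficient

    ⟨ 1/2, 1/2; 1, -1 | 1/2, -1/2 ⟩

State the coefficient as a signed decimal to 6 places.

+0.816497

√[2·1!0!1!/3! · 1!0!0!2!0!1!] = √(2/3)
  +(−1)^0/∏(0,1,0,0,0,1)! = 1  (running 1)
⟨..|..⟩ = √(2/3)·(1) = +0.816497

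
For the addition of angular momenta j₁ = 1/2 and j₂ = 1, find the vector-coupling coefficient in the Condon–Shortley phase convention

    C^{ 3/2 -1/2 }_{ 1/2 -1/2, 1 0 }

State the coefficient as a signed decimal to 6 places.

triangle: 0!×1!×2!/4! = 2/24
(j±m)!: 0!×1!×1!×1!×1!×2! = 2
prefactor² = (2J+1)×Δ×N² = 2/3
  k=0: +1/(0!×0!×1!×1!×0!×1!) = 1
Σ = 1  ⇒  CG² = 2/3×1² = 2/3
CG = +√(2/3) = +0.816497

+√(2/3) = +0.816497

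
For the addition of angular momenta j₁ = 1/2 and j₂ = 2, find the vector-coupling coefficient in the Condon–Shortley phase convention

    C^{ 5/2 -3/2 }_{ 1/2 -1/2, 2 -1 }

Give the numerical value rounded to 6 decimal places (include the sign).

triangle: 0!·1!·4!/6! = 24/720
(j±m)!: 0!·1!·1!·3!·1!·4! = 144
prefactor² = (2J+1)·Δ·N² = 144/5
  k=0: +1/(0!·0!·1!·1!·0!·3!) = 1/6
Σ = 1/6  ⇒  CG² = 144/5·1/6² = 4/5
CG = +√(4/5) = +0.894427

+0.894427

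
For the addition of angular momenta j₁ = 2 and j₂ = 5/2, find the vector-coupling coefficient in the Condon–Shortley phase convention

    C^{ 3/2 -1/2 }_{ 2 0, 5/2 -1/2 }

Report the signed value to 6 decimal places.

√[4·3!1!2!/7! · 2!2!2!3!1!2!] = √(32/35)
  +(−1)^1/∏(1,2,1,1,0,1)! = -1/2  (running -1/2)
  +(−1)^2/∏(2,1,0,0,1,2)! = 1/4  (running -1/4)
⟨..|..⟩ = √(32/35)·(-1/4) = -0.239046

−√(2/35) ≈ -0.239046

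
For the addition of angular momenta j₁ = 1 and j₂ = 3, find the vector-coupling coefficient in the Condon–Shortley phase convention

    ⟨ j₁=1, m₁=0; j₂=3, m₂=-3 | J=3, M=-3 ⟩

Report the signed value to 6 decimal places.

+0.866025

√[7·1!1!5!/8! · 1!1!0!6!0!6!] = √(10800)
  +(−1)^0/∏(0,1,1,0,0,5)! = 1/120  (running 1/120)
⟨..|..⟩ = √(10800)·(1/120) = +0.866025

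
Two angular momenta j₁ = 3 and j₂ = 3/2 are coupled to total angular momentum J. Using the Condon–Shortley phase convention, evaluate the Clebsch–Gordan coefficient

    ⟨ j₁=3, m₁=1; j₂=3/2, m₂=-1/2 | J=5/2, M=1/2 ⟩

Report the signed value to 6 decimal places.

-0.119523

√[6·2!4!1!/8! · 4!2!1!2!3!2!] = √(288/35)
  +(−1)^0/∏(0,2,2,1,2,0)! = 1/8  (running 1/8)
  +(−1)^1/∏(1,1,1,0,3,1)! = -1/6  (running -1/24)
⟨..|..⟩ = √(288/35)·(-1/24) = -0.119523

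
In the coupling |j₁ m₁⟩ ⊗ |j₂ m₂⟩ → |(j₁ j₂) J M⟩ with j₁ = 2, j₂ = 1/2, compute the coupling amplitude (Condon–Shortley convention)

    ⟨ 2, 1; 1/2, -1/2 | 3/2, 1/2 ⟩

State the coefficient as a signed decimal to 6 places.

+0.774597

triangle: 1!×3!×0!/5! = 6/120
(j±m)!: 3!×1!×0!×1!×2!×1! = 12
prefactor² = (2J+1)×Δ×N² = 12/5
  k=0: +1/(0!×1!×1!×0!×2!×0!) = 1/2
Σ = 1/2  ⇒  CG² = 12/5×1/2² = 3/5
CG = +√(3/5) = +0.774597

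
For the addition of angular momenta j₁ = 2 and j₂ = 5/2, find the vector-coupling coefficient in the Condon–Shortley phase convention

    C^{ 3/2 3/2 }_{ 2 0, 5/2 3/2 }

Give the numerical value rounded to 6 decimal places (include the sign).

√[4·3!1!2!/7! · 2!2!4!1!3!0!] = √(192/35)
  +(−1)^2/∏(2,1,0,2,1,0)! = 1/4  (running 1/4)
⟨..|..⟩ = √(192/35)·(1/4) = +0.585540

+0.585540  (= +√(12/35))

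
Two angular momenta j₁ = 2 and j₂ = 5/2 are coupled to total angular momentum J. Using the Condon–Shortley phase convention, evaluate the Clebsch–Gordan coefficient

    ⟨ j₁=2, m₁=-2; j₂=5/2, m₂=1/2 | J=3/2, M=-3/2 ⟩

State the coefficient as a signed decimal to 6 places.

j₁+j₂−J=3  J+j₁−j₂=1  J−j₁+j₂=2  j₁+j₂+J+1=7
(j₁±m₁, j₂±m₂, J±M) = (0,4,3,2,0,3)
P² = 576/35
sum k=3..3:
  [3] −1/12 = -1/12
S = -1/12
C² = P²·S² = 4/35 ; C = -0.338062

-0.338062  (= −√(4/35))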